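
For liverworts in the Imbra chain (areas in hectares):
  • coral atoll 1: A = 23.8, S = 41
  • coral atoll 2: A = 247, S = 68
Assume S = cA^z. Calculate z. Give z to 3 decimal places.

Taking logs: ln S = ln c + z ln A, so z = (ln S₂ − ln S₁)/(ln A₂ − ln A₁).
z = ln(68/41) / ln(247/23.8) = ln(1.659) / ln(10.38) = 0.5059 / 2.3397 = 0.2162

0.216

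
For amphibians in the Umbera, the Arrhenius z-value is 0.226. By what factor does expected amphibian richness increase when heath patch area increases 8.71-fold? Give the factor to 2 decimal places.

1.63

S₂/S₁ = (A₂/A₁)^z = 8.71^0.226
ln(S₂/S₁) = 0.226 × ln 8.71 = 0.226 × 2.1645 = 0.4892
S₂/S₁ = e^0.4892 ≈ 1.631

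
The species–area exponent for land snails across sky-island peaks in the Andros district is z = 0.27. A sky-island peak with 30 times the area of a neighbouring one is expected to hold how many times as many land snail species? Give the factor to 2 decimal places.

2.51

S₂/S₁ = (A₂/A₁)^z = 30^0.27
ln(S₂/S₁) = 0.27 × ln 30 = 0.27 × 3.4012 = 0.9183
S₂/S₁ = e^0.9183 ≈ 2.505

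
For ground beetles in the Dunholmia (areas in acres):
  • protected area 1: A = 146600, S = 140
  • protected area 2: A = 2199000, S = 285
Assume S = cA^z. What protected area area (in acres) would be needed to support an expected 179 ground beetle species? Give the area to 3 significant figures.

z = ln(285/140) / ln(2199000/146600) = 0.7108 / 2.7081 = 0.2625
c = 140 / 146600^0.2625 = 140 / 22.7 = 6.167
A = (179/6.167)^(1/0.2625) ⇒ ln A = ln(29.03)/0.2625 = 12.8316
A = e^12.8316 ≈ 373865 acres

374000 acres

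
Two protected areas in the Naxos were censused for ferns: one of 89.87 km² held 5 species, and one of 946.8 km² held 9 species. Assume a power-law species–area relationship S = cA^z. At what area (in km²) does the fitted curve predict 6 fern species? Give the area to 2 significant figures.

z = ln(9/5) / ln(946.8/89.87) = 0.5878 / 2.3547 = 0.2496
c = 5 / 89.87^0.2496 = 5 / 3.074 = 1.627
A = (6/1.627)^(1/0.2496) ⇒ ln A = ln(3.688)/0.2496 = 5.2288
A = e^5.2288 ≈ 186.6 km²

190 km²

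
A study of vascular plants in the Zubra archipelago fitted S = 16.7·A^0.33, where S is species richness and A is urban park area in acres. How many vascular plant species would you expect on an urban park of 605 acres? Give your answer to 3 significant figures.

138

S = 16.7 × 605^0.33
ln S = ln 16.7 + 0.33 × ln 605 = 2.8154 + 0.33 × 6.4052 = 4.9291
S = e^4.9291 ≈ 138.3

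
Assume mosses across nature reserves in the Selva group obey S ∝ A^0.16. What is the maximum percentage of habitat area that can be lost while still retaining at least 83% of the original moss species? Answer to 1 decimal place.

Need (A_new/A_old)^0.16 = 0.83, so A_new/A_old = 0.83^(1/0.16) = 0.83^6.25
ln(A_new/A_old) = ln 0.83 / 0.16 = -0.1863 / 0.16 = -1.1646
A_new/A_old = e^-1.1646 ≈ 0.3121
Fraction that can be lost = 1 − 0.3121 = 0.6879

68.8%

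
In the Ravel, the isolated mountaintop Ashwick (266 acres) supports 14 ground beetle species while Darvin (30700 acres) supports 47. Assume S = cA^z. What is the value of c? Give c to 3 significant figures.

z = ln(S₂/S₁) / ln(A₂/A₁) = ln(47/14) / ln(30700/266) = 1.2111 / 4.7485 = 0.2550
c = S₁ / A₁^z = 14 / 266^0.2550 = 14 / 4.154 = 3.37

3.37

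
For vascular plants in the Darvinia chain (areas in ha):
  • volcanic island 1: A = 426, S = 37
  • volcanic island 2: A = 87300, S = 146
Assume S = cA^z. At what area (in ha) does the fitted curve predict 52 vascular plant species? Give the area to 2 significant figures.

z = ln(146/37) / ln(87300/426) = 1.3727 / 5.3227 = 0.2579
c = 37 / 426^0.2579 = 37 / 4.766 = 7.764
A = (52/7.764)^(1/0.2579) ⇒ ln A = ln(6.698)/0.2579 = 7.3741
A = e^7.3741 ≈ 1594 ha

1600 ha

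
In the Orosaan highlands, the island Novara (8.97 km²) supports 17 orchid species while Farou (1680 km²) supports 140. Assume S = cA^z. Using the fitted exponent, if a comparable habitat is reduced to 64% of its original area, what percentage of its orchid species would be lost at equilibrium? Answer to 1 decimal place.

z = ln(140/17) / ln(1680/8.97) = 2.1084 / 5.2327 = 0.4029
S_new/S_old = (A_new/A_old)^z = 0.64^0.4029 = exp(0.4029 × -0.4463) = 0.8354
Fraction lost = 1 − 0.8354 = 0.1646

16.5%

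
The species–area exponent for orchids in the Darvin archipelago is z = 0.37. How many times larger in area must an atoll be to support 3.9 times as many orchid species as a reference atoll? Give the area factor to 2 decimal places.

39.58

(A₂/A₁)^0.37 = 3.9, so A₂/A₁ = 3.9^(1/0.37) = 3.9^2.703
ln(A₂/A₁) = ln 3.9 / 0.37 = 1.3610 / 0.37 = 3.6783
A₂/A₁ = e^3.6783 ≈ 39.58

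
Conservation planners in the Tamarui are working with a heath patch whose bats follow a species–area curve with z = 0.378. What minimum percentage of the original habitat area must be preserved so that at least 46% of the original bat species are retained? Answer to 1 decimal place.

12.8%

Need (A_new/A_old)^0.378 = 0.46, so A_new/A_old = 0.46^(1/0.378) = 0.46^2.646
ln(A_new/A_old) = ln 0.46 / 0.378 = -0.7765 / 0.378 = -2.0543
A_new/A_old = e^-2.0543 ≈ 0.1282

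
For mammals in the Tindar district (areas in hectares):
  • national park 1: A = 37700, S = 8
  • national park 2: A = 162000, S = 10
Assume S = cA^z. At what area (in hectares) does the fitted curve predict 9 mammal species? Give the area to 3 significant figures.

z = ln(10/8) / ln(162000/37700) = 0.2231 / 1.4579 = 0.1531
c = 8 / 37700^0.1531 = 8 / 5.017 = 1.595
A = (9/1.595)^(1/0.1531) ⇒ ln A = ln(5.644)/0.1531 = 11.3070
A = e^11.3070 ≈ 81387 hectares

81400 hectares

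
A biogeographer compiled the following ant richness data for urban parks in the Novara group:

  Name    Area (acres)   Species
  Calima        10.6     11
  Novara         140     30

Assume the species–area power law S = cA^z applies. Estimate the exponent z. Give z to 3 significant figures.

Taking logs: ln S = ln c + z ln A, so z = (ln S₂ − ln S₁)/(ln A₂ − ln A₁).
z = ln(30/11) / ln(140/10.6) = ln(2.727) / ln(13.21) = 1.0033 / 2.5808 = 0.3888

0.389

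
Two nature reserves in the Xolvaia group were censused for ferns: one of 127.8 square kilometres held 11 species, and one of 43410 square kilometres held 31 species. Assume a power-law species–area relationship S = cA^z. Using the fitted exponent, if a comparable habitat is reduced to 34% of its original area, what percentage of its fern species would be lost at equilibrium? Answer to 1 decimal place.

17.5%

z = ln(31/11) / ln(43410/127.8) = 1.0361 / 5.8280 = 0.1778
S_new/S_old = (A_new/A_old)^z = 0.34^0.1778 = exp(0.1778 × -1.0788) = 0.8255
Fraction lost = 1 − 0.8255 = 0.1745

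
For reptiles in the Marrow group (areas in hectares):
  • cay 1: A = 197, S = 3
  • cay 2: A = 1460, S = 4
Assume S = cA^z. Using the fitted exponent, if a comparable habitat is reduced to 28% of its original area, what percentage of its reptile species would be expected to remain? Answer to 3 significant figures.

83.3%

z = ln(4/3) / ln(1460/197) = 0.2877 / 2.0030 = 0.1436
S_new/S_old = (A_new/A_old)^z = 0.28^0.1436 = exp(0.1436 × -1.2730) = 0.8329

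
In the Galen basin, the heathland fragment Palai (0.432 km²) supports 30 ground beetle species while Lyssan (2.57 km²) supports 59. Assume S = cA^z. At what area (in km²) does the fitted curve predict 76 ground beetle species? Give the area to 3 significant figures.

5.01 km²

z = ln(59/30) / ln(2.57/0.432) = 0.6763 / 1.7832 = 0.3793
c = 30 / 0.432^0.3793 = 30 / 0.7274 = 41.25
A = (76/41.25)^(1/0.3793) ⇒ ln A = ln(1.843)/0.3793 = 1.6115
A = e^1.6115 ≈ 5.01 km²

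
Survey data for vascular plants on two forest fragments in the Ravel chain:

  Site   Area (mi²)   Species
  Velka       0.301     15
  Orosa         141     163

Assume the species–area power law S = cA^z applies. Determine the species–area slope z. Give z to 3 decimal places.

0.388

Taking logs: ln S = ln c + z ln A, so z = (ln S₂ − ln S₁)/(ln A₂ − ln A₁).
z = ln(163/15) / ln(141/0.301) = ln(10.87) / ln(468.4) = 2.3857 / 6.1494 = 0.3880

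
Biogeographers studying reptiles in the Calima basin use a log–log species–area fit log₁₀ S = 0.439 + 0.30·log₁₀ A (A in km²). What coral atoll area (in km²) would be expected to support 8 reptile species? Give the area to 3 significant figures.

35.2 km²

8 = 2.748 × A^0.3  ⇒  A^0.3 = 8/2.748 = 2.911
ln A = ln(2.911) / 0.3 = 1.0686 / 0.3 = 3.5620
A = e^3.5620 ≈ 35.23 km²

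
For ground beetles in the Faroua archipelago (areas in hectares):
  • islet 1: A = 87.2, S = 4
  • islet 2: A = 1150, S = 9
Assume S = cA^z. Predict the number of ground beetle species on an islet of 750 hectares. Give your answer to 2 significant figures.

z = ln(9/4) / ln(1150/87.2) = 0.8109 / 2.5793 = 0.3144
c = 4 / 87.2^0.3144 = 4 / 4.075 = 0.9817
S₃ = 0.9817 × 750^0.3144 = 0.9817 × 8.015 ≈ 7.868

7.9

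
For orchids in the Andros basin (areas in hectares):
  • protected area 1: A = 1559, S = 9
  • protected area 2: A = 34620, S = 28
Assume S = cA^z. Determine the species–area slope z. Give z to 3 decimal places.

0.366

Taking logs: ln S = ln c + z ln A, so z = (ln S₂ − ln S₁)/(ln A₂ − ln A₁).
z = ln(28/9) / ln(34620/1559) = ln(3.111) / ln(22.21) = 1.1350 / 3.1004 = 0.3661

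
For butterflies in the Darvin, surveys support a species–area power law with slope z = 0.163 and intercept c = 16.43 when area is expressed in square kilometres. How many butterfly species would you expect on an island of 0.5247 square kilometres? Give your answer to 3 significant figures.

14.8

S = 16.43 × 0.5247^0.163 = 16.43 × 0.9002 ≈ 14.79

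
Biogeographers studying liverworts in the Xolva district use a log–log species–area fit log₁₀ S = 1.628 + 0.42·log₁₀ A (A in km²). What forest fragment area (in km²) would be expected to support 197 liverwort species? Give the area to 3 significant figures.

38.6 km²

197 = 42.46 × A^0.42  ⇒  A^0.42 = 197/42.46 = 4.639
ln A = ln(4.639) / 0.42 = 1.5346 / 0.42 = 3.6538
A = e^3.6538 ≈ 38.62 km²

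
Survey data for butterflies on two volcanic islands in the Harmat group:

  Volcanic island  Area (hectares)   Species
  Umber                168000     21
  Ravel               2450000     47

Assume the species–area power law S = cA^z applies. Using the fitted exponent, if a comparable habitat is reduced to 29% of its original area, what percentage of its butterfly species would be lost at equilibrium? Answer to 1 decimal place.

31.1%

z = ln(47/21) / ln(2450000/168000) = 0.8056 / 2.6799 = 0.3006
S_new/S_old = (A_new/A_old)^z = 0.29^0.3006 = exp(0.3006 × -1.2379) = 0.6893
Fraction lost = 1 − 0.6893 = 0.3107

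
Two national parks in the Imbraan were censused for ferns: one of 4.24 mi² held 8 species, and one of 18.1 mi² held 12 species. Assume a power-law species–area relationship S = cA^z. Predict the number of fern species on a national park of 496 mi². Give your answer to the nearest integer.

30

z = ln(12/8) / ln(18.1/4.24) = 0.4055 / 1.4513 = 0.2794
c = 8 / 4.24^0.2794 = 8 / 1.497 = 5.343
S₃ = 5.343 × 496^0.2794 = 5.343 × 5.663 ≈ 30.26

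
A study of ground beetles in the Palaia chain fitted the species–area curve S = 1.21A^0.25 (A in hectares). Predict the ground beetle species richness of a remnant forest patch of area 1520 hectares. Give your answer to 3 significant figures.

7.56

S = 1.21 × 1520^0.25 = 1.21 × 6.244 ≈ 7.555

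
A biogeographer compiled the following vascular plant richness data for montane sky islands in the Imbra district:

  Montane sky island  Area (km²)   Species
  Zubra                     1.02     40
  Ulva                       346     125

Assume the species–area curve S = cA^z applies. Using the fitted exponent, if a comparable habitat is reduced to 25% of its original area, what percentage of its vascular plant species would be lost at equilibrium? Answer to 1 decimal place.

23.7%

z = ln(125/40) / ln(346/1.02) = 1.1394 / 5.8266 = 0.1956
S_new/S_old = (A_new/A_old)^z = 0.25^0.1956 = exp(0.1956 × -1.3863) = 0.7625
Fraction lost = 1 − 0.7625 = 0.2375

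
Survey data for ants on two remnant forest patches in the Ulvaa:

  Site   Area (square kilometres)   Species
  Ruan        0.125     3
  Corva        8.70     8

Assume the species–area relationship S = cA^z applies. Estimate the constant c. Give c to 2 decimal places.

4.85

z = ln(S₂/S₁) / ln(A₂/A₁) = ln(8/3) / ln(8.7/0.125) = 0.9808 / 4.2428 = 0.2312
c = S₁ / A₁^z = 3 / 0.125^0.2312 = 3 / 0.6183 = 4.852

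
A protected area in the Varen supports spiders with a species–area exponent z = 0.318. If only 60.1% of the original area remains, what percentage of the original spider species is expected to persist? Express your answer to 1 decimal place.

85.1%

S_new/S_old = (A_new/A_old)^z = 0.601^0.318
= exp(0.318 × ln 0.601) = exp(0.318 × -0.5092) = exp(-0.1619) ≈ 0.8505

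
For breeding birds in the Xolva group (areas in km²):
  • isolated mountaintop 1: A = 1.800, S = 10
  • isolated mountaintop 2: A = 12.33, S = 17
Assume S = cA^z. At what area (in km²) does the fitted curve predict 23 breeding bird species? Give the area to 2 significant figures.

37 km²

z = ln(17/10) / ln(12.33/1.8) = 0.5306 / 1.9242 = 0.2758
c = 10 / 1.8^0.2758 = 10 / 1.176 = 8.504
A = (23/8.504)^(1/0.2758) ⇒ ln A = ln(2.705)/0.2758 = 3.6082
A = e^3.6082 ≈ 36.9 km²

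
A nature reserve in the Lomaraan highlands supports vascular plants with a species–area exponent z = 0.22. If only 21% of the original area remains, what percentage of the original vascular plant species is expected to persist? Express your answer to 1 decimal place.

70.9%

S_new/S_old = (A_new/A_old)^z = 0.21^0.22
= exp(0.22 × ln 0.21) = exp(0.22 × -1.5606) = exp(-0.3433) ≈ 0.7094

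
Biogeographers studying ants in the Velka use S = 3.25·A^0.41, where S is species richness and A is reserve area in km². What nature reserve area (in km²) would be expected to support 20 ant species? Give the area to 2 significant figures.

20 = 3.25 × A^0.41  ⇒  A^0.41 = 20/3.25 = 6.154
ln A = ln(6.154) / 0.41 = 1.8171 / 0.41 = 4.4319
A = e^4.4319 ≈ 84.09 km²

84 km²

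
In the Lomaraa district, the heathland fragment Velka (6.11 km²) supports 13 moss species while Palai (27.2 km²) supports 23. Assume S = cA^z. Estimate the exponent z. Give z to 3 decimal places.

Taking logs: ln S = ln c + z ln A, so z = (ln S₂ − ln S₁)/(ln A₂ − ln A₁).
z = ln(23/13) / ln(27.2/6.11) = ln(1.769) / ln(4.452) = 0.5705 / 1.4933 = 0.3821

0.382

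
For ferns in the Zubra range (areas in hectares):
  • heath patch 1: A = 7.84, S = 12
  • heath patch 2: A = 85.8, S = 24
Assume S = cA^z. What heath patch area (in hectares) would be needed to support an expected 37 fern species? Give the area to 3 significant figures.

382 hectares

z = ln(24/12) / ln(85.8/7.84) = 0.6931 / 2.3928 = 0.2897
c = 12 / 7.84^0.2897 = 12 / 1.816 = 6.609
A = (37/6.609)^(1/0.2897) ⇒ ln A = ln(5.599)/0.2897 = 5.9463
A = e^5.9463 ≈ 382.3 hectares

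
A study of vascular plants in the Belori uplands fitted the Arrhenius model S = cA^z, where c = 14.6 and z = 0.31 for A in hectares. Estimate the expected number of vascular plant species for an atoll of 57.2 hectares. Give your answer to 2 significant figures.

S = 14.6 × 57.2^0.31
ln S = ln 14.6 + 0.31 × ln 57.2 = 2.6810 + 0.31 × 4.0466 = 3.9355
S = e^3.9355 ≈ 51.19

51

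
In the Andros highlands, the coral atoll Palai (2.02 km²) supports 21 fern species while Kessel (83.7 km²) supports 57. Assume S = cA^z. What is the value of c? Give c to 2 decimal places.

z = ln(S₂/S₁) / ln(A₂/A₁) = ln(57/21) / ln(83.7/2.02) = 0.9985 / 3.7241 = 0.2681
c = S₁ / A₁^z = 21 / 2.02^0.2681 = 21 / 1.207 = 17.39

17.39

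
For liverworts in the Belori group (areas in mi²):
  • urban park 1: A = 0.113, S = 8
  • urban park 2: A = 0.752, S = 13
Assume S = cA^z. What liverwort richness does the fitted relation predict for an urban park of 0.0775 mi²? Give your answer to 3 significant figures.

7.26

z = ln(13/8) / ln(0.752/0.113) = 0.4855 / 1.8953 = 0.2562
c = 8 / 0.113^0.2562 = 8 / 0.5721 = 13.98
S₃ = 13.98 × 0.0775^0.2562 = 13.98 × 0.5194 ≈ 7.263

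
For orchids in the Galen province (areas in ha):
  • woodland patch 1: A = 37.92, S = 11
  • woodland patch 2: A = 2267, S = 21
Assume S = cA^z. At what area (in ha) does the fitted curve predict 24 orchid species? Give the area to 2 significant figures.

z = ln(21/11) / ln(2267/37.92) = 0.6466 / 4.0907 = 0.1581
c = 11 / 37.92^0.1581 = 11 / 1.777 = 6.192
A = (24/6.192)^(1/0.1581) ⇒ ln A = ln(3.876)/0.1581 = 8.5710
A = e^8.5710 ≈ 5276 ha

5300 ha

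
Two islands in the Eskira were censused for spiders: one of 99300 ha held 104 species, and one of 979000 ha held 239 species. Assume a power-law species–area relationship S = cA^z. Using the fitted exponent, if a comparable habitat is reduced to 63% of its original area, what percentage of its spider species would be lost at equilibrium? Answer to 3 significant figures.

15.5%

z = ln(239/104) / ln(979000/99300) = 0.8321 / 2.2884 = 0.3636
S_new/S_old = (A_new/A_old)^z = 0.63^0.3636 = exp(0.3636 × -0.4620) = 0.8454
Fraction lost = 1 − 0.8454 = 0.1546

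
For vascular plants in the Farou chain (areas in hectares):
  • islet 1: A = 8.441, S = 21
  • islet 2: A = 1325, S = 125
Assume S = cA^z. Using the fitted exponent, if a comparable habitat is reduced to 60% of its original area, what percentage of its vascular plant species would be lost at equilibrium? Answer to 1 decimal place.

16.5%

z = ln(125/21) / ln(1325/8.441) = 1.7838 / 5.0561 = 0.3528
S_new/S_old = (A_new/A_old)^z = 0.6^0.3528 = exp(0.3528 × -0.5108) = 0.8351
Fraction lost = 1 − 0.8351 = 0.1649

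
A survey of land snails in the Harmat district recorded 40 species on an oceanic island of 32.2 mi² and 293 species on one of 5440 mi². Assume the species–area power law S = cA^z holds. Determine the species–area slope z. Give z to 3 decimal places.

Taking logs: ln S = ln c + z ln A, so z = (ln S₂ − ln S₁)/(ln A₂ − ln A₁).
z = ln(293/40) / ln(5440/32.2) = ln(7.325) / ln(168.9) = 1.9913 / 5.1296 = 0.3882

0.388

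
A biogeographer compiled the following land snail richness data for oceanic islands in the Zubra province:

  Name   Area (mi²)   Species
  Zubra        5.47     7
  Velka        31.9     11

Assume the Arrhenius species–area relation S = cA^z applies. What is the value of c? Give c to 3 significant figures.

z = ln(S₂/S₁) / ln(A₂/A₁) = ln(11/7) / ln(31.9/5.47) = 0.4520 / 1.7633 = 0.2563
c = S₁ / A₁^z = 7 / 5.47^0.2563 = 7 / 1.546 = 4.528

4.53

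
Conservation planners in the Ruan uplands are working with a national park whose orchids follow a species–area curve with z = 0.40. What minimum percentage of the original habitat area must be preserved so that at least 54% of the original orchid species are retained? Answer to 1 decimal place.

Need (A_new/A_old)^0.4 = 0.54, so A_new/A_old = 0.54^(1/0.4) = 0.54^2.5
ln(A_new/A_old) = ln 0.54 / 0.4 = -0.6162 / 0.4 = -1.5405
A_new/A_old = e^-1.5405 ≈ 0.2143

21.4%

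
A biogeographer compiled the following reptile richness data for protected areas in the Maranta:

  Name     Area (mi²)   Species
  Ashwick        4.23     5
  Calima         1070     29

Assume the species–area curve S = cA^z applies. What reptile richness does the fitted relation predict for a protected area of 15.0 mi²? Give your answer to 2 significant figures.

7.5

z = ln(29/5) / ln(1070/4.23) = 1.7579 / 5.5332 = 0.3177
c = 5 / 4.23^0.3177 = 5 / 1.581 = 3.162
S₃ = 3.162 × 15^0.3177 = 3.162 × 2.364 ≈ 7.475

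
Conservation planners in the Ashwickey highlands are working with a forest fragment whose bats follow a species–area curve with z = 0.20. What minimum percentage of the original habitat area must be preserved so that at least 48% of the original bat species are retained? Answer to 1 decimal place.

2.5%

Need (A_new/A_old)^0.2 = 0.48, so A_new/A_old = 0.48^(1/0.2) = 0.48^5
ln(A_new/A_old) = ln 0.48 / 0.2 = -0.7340 / 0.2 = -3.6698
A_new/A_old = e^-3.6698 ≈ 0.02548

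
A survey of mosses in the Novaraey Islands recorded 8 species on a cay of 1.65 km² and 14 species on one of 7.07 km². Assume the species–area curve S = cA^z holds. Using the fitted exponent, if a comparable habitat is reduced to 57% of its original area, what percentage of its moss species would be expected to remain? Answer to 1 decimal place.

80.6%

z = ln(14/8) / ln(7.07/1.65) = 0.5596 / 1.4551 = 0.3846
S_new/S_old = (A_new/A_old)^z = 0.57^0.3846 = exp(0.3846 × -0.5621) = 0.8056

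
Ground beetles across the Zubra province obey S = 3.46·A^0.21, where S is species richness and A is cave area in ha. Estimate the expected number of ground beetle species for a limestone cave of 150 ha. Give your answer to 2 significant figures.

S = 3.46 × 150^0.21 = 3.46 × 2.864 ≈ 9.91

9.9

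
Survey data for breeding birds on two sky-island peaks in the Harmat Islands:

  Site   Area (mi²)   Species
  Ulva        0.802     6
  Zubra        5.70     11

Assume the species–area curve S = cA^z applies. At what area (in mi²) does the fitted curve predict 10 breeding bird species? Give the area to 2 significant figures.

4.2 mi²

z = ln(11/6) / ln(5.7/0.802) = 0.6061 / 1.9611 = 0.3091
c = 6 / 0.802^0.3091 = 6 / 0.9341 = 6.423
A = (10/6.423)^(1/0.3091) ⇒ ln A = ln(1.557)/0.3091 = 1.4321
A = e^1.4321 ≈ 4.187 mi²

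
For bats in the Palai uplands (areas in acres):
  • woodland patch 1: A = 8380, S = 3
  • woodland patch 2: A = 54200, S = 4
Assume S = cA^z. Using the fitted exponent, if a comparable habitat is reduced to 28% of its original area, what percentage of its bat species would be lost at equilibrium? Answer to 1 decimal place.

17.8%

z = ln(4/3) / ln(54200/8380) = 0.2877 / 1.8668 = 0.1541
S_new/S_old = (A_new/A_old)^z = 0.28^0.1541 = exp(0.1541 × -1.2730) = 0.8219
Fraction lost = 1 − 0.8219 = 0.1781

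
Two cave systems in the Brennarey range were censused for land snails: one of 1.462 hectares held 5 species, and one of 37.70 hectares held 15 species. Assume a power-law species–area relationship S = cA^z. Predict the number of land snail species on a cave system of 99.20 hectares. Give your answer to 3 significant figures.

z = ln(15/5) / ln(37.7/1.462) = 1.0986 / 3.2499 = 0.3380
c = 5 / 1.462^0.3380 = 5 / 1.137 = 4.398
S₃ = 4.398 × 99.2^0.3380 = 4.398 × 4.731 ≈ 20.8

20.8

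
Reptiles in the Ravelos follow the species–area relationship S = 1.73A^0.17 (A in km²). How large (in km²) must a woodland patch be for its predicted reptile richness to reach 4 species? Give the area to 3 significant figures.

138 km²

4 = 1.73 × A^0.17  ⇒  A^0.17 = 4/1.73 = 2.312
ln A = ln(2.312) / 0.17 = 0.8382 / 0.17 = 4.9304
A = e^4.9304 ≈ 138.4 km²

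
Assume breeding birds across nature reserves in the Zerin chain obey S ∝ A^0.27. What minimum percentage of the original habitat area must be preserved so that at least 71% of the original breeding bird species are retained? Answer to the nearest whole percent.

28%

Need (A_new/A_old)^0.27 = 0.71, so A_new/A_old = 0.71^(1/0.27) = 0.71^3.704
ln(A_new/A_old) = ln 0.71 / 0.27 = -0.3425 / 0.27 = -1.2685
A_new/A_old = e^-1.2685 ≈ 0.2813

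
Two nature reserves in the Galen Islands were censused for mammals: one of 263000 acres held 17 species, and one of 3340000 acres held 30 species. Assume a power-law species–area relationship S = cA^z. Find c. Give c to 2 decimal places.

z = ln(S₂/S₁) / ln(A₂/A₁) = ln(30/17) / ln(3340000/263000) = 0.5680 / 2.5416 = 0.2235
c = S₁ / A₁^z = 17 / 263000^0.2235 = 17 / 16.26 = 1.045

1.05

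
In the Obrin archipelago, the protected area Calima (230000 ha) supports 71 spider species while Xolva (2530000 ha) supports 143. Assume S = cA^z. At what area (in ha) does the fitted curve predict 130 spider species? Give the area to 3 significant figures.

z = ln(143/71) / ln(2530000/230000) = 0.7002 / 2.3979 = 0.2920
c = 71 / 230000^0.2920 = 71 / 36.78 = 1.931
A = (130/1.931)^(1/0.2920) ⇒ ln A = ln(67.34)/0.2920 = 14.4173
A = e^14.4173 ≈ 1825411 ha

1830000 ha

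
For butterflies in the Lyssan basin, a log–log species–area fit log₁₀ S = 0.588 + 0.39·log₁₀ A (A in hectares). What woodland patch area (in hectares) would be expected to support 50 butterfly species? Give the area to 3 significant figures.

706 hectares

50 = 3.873 × A^0.39  ⇒  A^0.39 = 50/3.873 = 12.91
ln A = ln(12.91) / 0.39 = 2.5581 / 0.39 = 6.5592
A = e^6.5592 ≈ 705.7 hectares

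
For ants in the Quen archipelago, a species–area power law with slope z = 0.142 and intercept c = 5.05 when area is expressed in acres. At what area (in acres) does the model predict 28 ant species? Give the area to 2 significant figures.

170000 acres

28 = 5.05 × A^0.142  ⇒  A^0.142 = 28/5.05 = 5.545
ln A = ln(5.545) / 0.142 = 1.7128 / 0.142 = 12.0621
A = e^12.0621 ≈ 173180 acres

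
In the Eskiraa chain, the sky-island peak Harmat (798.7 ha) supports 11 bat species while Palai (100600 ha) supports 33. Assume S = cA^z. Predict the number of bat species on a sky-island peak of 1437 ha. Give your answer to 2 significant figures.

z = ln(33/11) / ln(100600/798.7) = 1.0986 / 4.8359 = 0.2272
c = 11 / 798.7^0.2272 = 11 / 4.564 = 2.41
S₃ = 2.41 × 1437^0.2272 = 2.41 × 5.216 ≈ 12.57

13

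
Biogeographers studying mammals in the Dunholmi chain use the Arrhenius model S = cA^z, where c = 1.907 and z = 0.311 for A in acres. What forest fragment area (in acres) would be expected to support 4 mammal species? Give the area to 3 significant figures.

4 = 1.907 × A^0.311  ⇒  A^0.311 = 4/1.907 = 2.098
ln A = ln(2.098) / 0.311 = 0.7408 / 0.311 = 2.3819
A = e^2.3819 ≈ 10.83 acres

10.8 acres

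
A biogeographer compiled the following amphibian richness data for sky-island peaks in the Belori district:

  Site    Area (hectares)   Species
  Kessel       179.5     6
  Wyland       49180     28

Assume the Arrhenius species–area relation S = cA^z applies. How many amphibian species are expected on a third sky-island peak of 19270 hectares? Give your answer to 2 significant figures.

z = ln(28/6) / ln(49180/179.5) = 1.5404 / 5.6131 = 0.2744
c = 6 / 179.5^0.2744 = 6 / 4.155 = 1.444
S₃ = 1.444 × 19270^0.2744 = 1.444 × 14.99 ≈ 21.65

22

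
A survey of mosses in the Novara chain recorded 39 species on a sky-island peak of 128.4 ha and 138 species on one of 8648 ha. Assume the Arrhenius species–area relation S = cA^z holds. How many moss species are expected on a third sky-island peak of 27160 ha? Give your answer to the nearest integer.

z = ln(138/39) / ln(8648/128.4) = 1.2637 / 4.2099 = 0.3002
c = 39 / 128.4^0.3002 = 39 / 4.295 = 9.081
S₃ = 9.081 × 27160^0.3002 = 9.081 × 21.43 ≈ 194.6

195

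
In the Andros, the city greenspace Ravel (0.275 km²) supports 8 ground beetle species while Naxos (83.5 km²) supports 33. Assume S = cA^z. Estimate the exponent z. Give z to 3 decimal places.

0.248

Taking logs: ln S = ln c + z ln A, so z = (ln S₂ − ln S₁)/(ln A₂ − ln A₁).
z = ln(33/8) / ln(83.5/0.275) = ln(4.125) / ln(303.6) = 1.4171 / 5.7158 = 0.2479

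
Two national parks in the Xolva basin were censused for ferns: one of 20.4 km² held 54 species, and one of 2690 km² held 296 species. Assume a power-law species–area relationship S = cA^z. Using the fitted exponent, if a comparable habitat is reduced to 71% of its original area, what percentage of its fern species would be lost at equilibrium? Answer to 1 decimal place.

11.3%

z = ln(296/54) / ln(2690/20.4) = 1.7014 / 4.8818 = 0.3485
S_new/S_old = (A_new/A_old)^z = 0.71^0.3485 = exp(0.3485 × -0.3425) = 0.8875
Fraction lost = 1 − 0.8875 = 0.1125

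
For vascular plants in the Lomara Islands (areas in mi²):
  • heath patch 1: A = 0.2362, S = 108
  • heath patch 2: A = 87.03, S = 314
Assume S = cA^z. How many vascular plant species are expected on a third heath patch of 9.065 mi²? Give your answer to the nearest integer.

z = ln(314/108) / ln(87.03/0.2362) = 1.0673 / 5.9093 = 0.1806
c = 108 / 0.2362^0.1806 = 108 / 0.7706 = 140.2
S₃ = 140.2 × 9.065^0.1806 = 140.2 × 1.489 ≈ 208.7

209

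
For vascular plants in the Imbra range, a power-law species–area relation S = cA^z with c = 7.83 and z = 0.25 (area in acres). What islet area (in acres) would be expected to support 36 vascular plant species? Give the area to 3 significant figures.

447 acres

36 = 7.83 × A^0.25  ⇒  A^0.25 = 36/7.83 = 4.598
ln A = ln(4.598) / 0.25 = 1.5256 / 0.25 = 6.1022
A = e^6.1022 ≈ 446.9 acres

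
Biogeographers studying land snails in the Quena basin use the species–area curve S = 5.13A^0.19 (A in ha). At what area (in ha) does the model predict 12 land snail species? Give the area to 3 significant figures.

87.6 ha

12 = 5.13 × A^0.19  ⇒  A^0.19 = 12/5.13 = 2.339
ln A = ln(2.339) / 0.19 = 0.8498 / 0.19 = 4.4726
A = e^4.4726 ≈ 87.59 ha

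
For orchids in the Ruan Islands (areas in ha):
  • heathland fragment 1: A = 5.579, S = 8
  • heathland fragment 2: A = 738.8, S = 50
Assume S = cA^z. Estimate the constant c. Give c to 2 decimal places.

z = ln(S₂/S₁) / ln(A₂/A₁) = ln(50/8) / ln(738.8/5.579) = 1.8326 / 4.8860 = 0.3751
c = S₁ / A₁^z = 8 / 5.579^0.3751 = 8 / 1.905 = 4.198

4.20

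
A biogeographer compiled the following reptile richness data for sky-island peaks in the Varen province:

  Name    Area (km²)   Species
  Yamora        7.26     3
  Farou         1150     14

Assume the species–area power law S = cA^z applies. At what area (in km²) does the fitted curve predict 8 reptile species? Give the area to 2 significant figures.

z = ln(14/3) / ln(1150/7.26) = 1.5404 / 5.0651 = 0.3041
c = 3 / 7.26^0.3041 = 3 / 1.827 = 1.642
A = (8/1.642)^(1/0.3041) ⇒ ln A = ln(4.873)/0.3041 = 5.2074
A = e^5.2074 ≈ 182.6 km²

180 km²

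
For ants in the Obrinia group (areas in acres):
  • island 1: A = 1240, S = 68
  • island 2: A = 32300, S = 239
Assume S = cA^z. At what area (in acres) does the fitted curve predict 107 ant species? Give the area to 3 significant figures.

4020 acres

z = ln(239/68) / ln(32300/1240) = 1.2570 / 3.2600 = 0.3856
c = 68 / 1240^0.3856 = 68 / 15.59 = 4.363
A = (107/4.363)^(1/0.3856) ⇒ ln A = ln(24.53)/0.3856 = 8.2986
A = e^8.2986 ≈ 4018 acres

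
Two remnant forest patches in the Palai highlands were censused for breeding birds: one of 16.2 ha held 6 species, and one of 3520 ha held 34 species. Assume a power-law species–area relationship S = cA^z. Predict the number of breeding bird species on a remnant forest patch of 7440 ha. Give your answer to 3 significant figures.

z = ln(34/6) / ln(3520/16.2) = 1.7346 / 5.3812 = 0.3223
c = 6 / 16.2^0.3223 = 6 / 2.454 = 2.445
S₃ = 2.445 × 7440^0.3223 = 2.445 × 17.7 ≈ 43.28

43.3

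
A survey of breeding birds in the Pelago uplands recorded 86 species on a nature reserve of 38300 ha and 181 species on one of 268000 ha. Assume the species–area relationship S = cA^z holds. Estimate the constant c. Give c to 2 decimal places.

1.52

z = ln(S₂/S₁) / ln(A₂/A₁) = ln(181/86) / ln(268000/38300) = 0.7441 / 1.9455 = 0.3825
c = S₁ / A₁^z = 86 / 38300^0.3825 = 86 / 56.63 = 1.519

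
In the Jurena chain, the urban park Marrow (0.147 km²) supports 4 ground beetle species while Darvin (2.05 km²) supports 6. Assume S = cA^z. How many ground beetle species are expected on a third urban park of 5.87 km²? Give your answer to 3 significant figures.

7.05

z = ln(6/4) / ln(2.05/0.147) = 0.4055 / 2.6352 = 0.1539
c = 4 / 0.147^0.1539 = 4 / 0.7445 = 5.373
S₃ = 5.373 × 5.87^0.1539 = 5.373 × 1.313 ≈ 7.054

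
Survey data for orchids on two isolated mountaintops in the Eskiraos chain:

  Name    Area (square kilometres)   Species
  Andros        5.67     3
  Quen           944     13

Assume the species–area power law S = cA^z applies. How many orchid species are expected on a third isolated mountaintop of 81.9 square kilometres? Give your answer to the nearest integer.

z = ln(13/3) / ln(944/5.67) = 1.4663 / 5.1149 = 0.2867
c = 3 / 5.67^0.2867 = 3 / 1.645 = 1.824
S₃ = 1.824 × 81.9^0.2867 = 1.824 × 3.536 ≈ 6.45

6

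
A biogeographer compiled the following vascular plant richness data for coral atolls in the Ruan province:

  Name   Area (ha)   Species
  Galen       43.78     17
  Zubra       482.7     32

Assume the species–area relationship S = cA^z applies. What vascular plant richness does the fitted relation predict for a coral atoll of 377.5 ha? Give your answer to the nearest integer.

z = ln(32/17) / ln(482.7/43.78) = 0.6325 / 2.4002 = 0.2635
c = 17 / 43.78^0.2635 = 17 / 2.707 = 6.28
S₃ = 6.28 × 377.5^0.2635 = 6.28 × 4.776 ≈ 29.99

30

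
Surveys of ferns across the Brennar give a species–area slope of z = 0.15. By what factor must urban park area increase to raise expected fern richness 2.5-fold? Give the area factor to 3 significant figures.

450

(A₂/A₁)^0.15 = 2.5, so A₂/A₁ = 2.5^(1/0.15) = 2.5^6.667
ln(A₂/A₁) = ln 2.5 / 0.15 = 0.9163 / 0.15 = 6.1086
A₂/A₁ = e^6.1086 ≈ 449.7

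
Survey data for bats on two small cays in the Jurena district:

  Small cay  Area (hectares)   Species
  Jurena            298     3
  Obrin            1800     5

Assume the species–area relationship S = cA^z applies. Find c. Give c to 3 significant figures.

0.595

z = ln(S₂/S₁) / ln(A₂/A₁) = ln(5/3) / ln(1800/298) = 0.5108 / 1.7984 = 0.2840
c = S₁ / A₁^z = 3 / 298^0.2840 = 3 / 5.044 = 0.5948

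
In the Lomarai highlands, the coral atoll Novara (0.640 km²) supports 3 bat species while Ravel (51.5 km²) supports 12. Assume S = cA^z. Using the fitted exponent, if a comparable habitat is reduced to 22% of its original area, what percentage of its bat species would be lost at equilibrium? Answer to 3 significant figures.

z = ln(12/3) / ln(51.5/0.64) = 1.3863 / 4.3879 = 0.3159
S_new/S_old = (A_new/A_old)^z = 0.22^0.3159 = exp(0.3159 × -1.5141) = 0.6198
Fraction lost = 1 − 0.6198 = 0.3802

38.0%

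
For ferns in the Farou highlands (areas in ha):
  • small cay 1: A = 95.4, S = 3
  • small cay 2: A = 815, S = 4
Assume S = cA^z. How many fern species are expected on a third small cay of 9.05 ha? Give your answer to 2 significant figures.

2.2

z = ln(4/3) / ln(815/95.4) = 0.2877 / 2.1451 = 0.1341
c = 3 / 95.4^0.1341 = 3 / 1.843 = 1.628
S₃ = 1.628 × 9.05^0.1341 = 1.628 × 1.344 ≈ 2.187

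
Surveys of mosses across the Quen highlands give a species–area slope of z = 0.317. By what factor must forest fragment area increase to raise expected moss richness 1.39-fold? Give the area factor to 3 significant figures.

(A₂/A₁)^0.317 = 1.39, so A₂/A₁ = 1.39^(1/0.317) = 1.39^3.155
ln(A₂/A₁) = ln 1.39 / 0.317 = 0.3293 / 0.317 = 1.0388
A₂/A₁ = e^1.0388 ≈ 2.826

2.83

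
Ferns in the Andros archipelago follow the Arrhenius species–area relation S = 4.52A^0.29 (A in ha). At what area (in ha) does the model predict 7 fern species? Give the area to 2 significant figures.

4.5 ha

7 = 4.52 × A^0.29  ⇒  A^0.29 = 7/4.52 = 1.549
ln A = ln(1.549) / 0.29 = 0.4374 / 0.29 = 1.5083
A = e^1.5083 ≈ 4.519 ha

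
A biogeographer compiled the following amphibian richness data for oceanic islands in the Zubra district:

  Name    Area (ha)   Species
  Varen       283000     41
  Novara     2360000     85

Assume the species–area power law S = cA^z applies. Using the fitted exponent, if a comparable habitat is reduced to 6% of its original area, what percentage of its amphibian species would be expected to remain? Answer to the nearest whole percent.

z = ln(85/41) / ln(2360000/283000) = 0.7291 / 2.1210 = 0.3437
S_new/S_old = (A_new/A_old)^z = 0.06^0.3437 = exp(0.3437 × -2.8134) = 0.3802

38%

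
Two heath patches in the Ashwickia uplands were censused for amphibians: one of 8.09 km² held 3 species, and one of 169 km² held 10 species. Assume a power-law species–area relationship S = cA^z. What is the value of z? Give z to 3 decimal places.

0.396

Taking logs: ln S = ln c + z ln A, so z = (ln S₂ − ln S₁)/(ln A₂ − ln A₁).
z = ln(10/3) / ln(169/8.09) = ln(3.333) / ln(20.89) = 1.2040 / 3.0393 = 0.3961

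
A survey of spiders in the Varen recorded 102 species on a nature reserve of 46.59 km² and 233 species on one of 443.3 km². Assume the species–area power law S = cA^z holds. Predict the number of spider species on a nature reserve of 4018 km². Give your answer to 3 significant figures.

523

z = ln(233/102) / ln(443.3/46.59) = 0.8261 / 2.2529 = 0.3667
c = 102 / 46.59^0.3667 = 102 / 4.09 = 24.94
S₃ = 24.94 × 4018^0.3667 = 24.94 × 20.97 ≈ 522.9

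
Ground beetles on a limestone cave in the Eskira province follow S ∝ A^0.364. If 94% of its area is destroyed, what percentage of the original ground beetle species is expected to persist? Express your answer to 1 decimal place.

S_new/S_old = (A_new/A_old)^z = 0.06^0.364
= exp(0.364 × ln 0.06) = exp(0.364 × -2.8134) = exp(-1.0241) ≈ 0.3591

35.9%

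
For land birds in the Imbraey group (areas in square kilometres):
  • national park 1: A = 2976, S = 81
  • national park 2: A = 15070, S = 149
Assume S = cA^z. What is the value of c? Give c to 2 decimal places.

4.01

z = ln(S₂/S₁) / ln(A₂/A₁) = ln(149/81) / ln(15070/2976) = 0.6095 / 1.6221 = 0.3757
c = S₁ / A₁^z = 81 / 2976^0.3757 = 81 / 20.19 = 4.011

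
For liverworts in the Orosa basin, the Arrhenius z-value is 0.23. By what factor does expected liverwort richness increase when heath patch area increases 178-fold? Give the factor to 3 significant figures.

S₂/S₁ = (A₂/A₁)^z = 178^0.23
ln(S₂/S₁) = 0.23 × ln 178 = 0.23 × 5.1818 = 1.1918
S₂/S₁ = e^1.1918 ≈ 3.293

3.29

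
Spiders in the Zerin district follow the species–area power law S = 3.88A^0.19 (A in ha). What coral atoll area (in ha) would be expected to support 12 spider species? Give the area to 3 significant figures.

381 ha

12 = 3.88 × A^0.19  ⇒  A^0.19 = 12/3.88 = 3.093
ln A = ln(3.093) / 0.19 = 1.1291 / 0.19 = 5.9425
A = e^5.9425 ≈ 380.9 ha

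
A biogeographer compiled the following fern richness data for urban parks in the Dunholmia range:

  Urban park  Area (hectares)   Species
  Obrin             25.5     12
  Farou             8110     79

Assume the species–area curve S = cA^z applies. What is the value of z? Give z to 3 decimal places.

0.327

Taking logs: ln S = ln c + z ln A, so z = (ln S₂ − ln S₁)/(ln A₂ − ln A₁).
z = ln(79/12) / ln(8110/25.5) = ln(6.583) / ln(318) = 1.8845 / 5.7622 = 0.3271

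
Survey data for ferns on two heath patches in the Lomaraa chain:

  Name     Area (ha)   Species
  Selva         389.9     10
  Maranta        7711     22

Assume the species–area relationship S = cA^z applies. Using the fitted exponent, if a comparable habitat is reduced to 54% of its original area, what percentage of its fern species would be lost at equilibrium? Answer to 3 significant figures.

z = ln(22/10) / ln(7711/389.9) = 0.7885 / 2.9845 = 0.2642
S_new/S_old = (A_new/A_old)^z = 0.54^0.2642 = exp(0.2642 × -0.6162) = 0.8498
Fraction lost = 1 − 0.8498 = 0.1502

15.0%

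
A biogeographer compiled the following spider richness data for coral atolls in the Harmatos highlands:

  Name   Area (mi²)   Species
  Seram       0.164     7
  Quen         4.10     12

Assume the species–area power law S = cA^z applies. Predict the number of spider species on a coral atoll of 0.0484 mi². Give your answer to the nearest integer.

z = ln(12/7) / ln(4.1/0.164) = 0.5390 / 3.2189 = 0.1674
c = 7 / 0.164^0.1674 = 7 / 0.7388 = 9.475
S₃ = 9.475 × 0.0484^0.1674 = 9.475 × 0.6023 ≈ 5.706

6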